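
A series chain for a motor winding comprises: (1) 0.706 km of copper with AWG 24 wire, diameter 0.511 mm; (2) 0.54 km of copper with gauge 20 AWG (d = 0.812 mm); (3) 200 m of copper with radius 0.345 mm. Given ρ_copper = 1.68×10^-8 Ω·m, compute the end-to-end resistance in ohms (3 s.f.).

Seg 1: A = π(0.511/2 mm)² = π(2.5550e-04 m)² = 2.051e-07 m²
R_1 = (1.68×10^-8)(706)/(2.051e-07) = 57.83 Ω
Seg 2: A = π(0.812/2 mm)² = π(4.0600e-04 m)² = 5.178e-07 m²
R_2 = (1.68×10^-8)(540)/(5.178e-07) = 17.52 Ω
Seg 3: A = πr² = π(3.4500e-04 m)² = 3.739e-07 m²
R_3 = (1.68×10^-8)(200)/(3.739e-07) = 8.986 Ω
R_total = R_1 + R_2 + R_3 = 84.3 Ω

84.3 Ω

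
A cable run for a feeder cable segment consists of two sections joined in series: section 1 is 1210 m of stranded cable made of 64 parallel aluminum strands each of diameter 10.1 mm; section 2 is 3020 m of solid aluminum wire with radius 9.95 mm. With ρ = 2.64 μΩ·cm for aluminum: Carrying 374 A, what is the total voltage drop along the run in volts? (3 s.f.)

ρ = 2.64 μΩ·cm = 2.64×10^-8 Ω·m
Section 1: A_strand = π(5.0500e-03)² = 8.012e-05 m²; R₁ = ρL/(N·A_s) = (2.64×10^-8)(1210)/(64×8.012e-05) = 0.00623 Ω
Section 2: A = πr² = π(9.9500e-03 m)² = 3.110e-04 m²
R₂ = (2.64×10^-8)(3020)/(3.110e-04) = 0.2563 Ω
R = R₁ + R₂ = 0.2626 Ω
V = IR = 374 × 0.2626 = 98.2 V

98.2 V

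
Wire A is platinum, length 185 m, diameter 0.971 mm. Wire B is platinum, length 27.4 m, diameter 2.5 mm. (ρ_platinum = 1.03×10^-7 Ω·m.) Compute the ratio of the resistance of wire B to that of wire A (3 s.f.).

0.0223

R ∝ ρL/d², so R_B/R_A = (L_B/L_A) × (d_A/d_B)²
= (27.4/185) × (0.971/2.5)² = 0.0223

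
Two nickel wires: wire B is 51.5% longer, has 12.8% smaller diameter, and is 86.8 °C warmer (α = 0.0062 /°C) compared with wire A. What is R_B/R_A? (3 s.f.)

3.06

R ∝ ρL/d² with ρ ∝ (1+αΔT), so R_B/R_A = (1 + 51.5/100) × (1 − 12.8/100)⁻² × (1 + 0.0062×86.8)
= 1.515 × 1.315 × 1.538 = 3.06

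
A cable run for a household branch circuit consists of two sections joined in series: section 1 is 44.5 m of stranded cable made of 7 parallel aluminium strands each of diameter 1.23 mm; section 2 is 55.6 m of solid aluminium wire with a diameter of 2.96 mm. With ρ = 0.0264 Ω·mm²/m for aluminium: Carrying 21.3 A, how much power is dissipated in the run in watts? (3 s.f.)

161 W

ρ = 0.0264 Ω·mm²/m = 2.64×10^-8 Ω·m
Section 1: A_strand = π(6.1500e-04)² = 1.188e-06 m²; R₁ = ρL/(N·A_s) = (2.64×10^-8)(44.5)/(7×1.188e-06) = 0.1412 Ω
Section 2: A = π(d/2)² = π(1.4800e-03 m)² = 6.881e-06 m²
R₂ = (2.64×10^-8)(55.6)/(6.881e-06) = 0.2133 Ω
R = R₁ + R₂ = 0.3545 Ω
P = I²R = (21.3)² × 0.3545 = 161 W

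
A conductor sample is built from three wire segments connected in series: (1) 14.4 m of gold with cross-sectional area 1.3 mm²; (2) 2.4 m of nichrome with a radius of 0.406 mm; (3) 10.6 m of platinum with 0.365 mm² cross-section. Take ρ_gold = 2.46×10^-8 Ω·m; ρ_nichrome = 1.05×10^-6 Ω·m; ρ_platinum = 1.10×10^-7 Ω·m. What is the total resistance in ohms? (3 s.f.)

Seg 1: A = 1.3 mm² = 1.300e-06 m²
R_1 = (2.46×10^-8)(14.4)/(1.300e-06) = 0.2725 Ω
Seg 2: A = πr² = π(4.0600e-04 m)² = 5.178e-07 m²
R_2 = (1.05×10^-6)(2.4)/(5.178e-07) = 4.866 Ω
Seg 3: A = 0.365 mm² = 3.650e-07 m²
R_3 = (1.10×10^-7)(10.6)/(3.650e-07) = 3.195 Ω
R_total = R_1 + R_2 + R_3 = 8.33 Ω

8.33 Ω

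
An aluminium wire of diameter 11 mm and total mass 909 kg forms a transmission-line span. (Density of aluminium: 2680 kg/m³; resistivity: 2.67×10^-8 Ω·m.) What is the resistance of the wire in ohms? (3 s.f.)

A = π(d/2)² = π(5.5000e-03 m)² = 9.5033e-05 m²
L = m/(density·A) = 909/(2680×9.5033e-05) = 3569 m
R = ρL/A = (2.67×10^-8)(3569)/(9.5033e-05) = 1.00 Ω

1.00 Ω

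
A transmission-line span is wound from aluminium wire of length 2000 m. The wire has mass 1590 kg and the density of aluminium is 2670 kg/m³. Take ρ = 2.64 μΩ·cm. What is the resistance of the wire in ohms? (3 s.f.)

ρ = 2.64 μΩ·cm = 2.64×10^-8 Ω·m
A = m/(density·L) = 1590/(2670×2000) = 2.9775e-04 m²
R = ρL/A = (2.64×10^-8)(2000)/(2.9775e-04) = 0.177 Ω

0.177 Ω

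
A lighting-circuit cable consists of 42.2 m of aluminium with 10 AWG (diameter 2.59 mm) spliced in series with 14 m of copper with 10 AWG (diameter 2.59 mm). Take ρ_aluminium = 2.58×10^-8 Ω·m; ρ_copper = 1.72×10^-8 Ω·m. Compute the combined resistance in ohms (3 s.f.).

0.252 Ω

Segment 1: A = π(2.59/2 mm)² = π(1.2950e-03 m)² = 5.269e-06 m²
R₁ = ρL/A = (2.58×10^-8)(42.2)/(5.269e-06) = 0.2067 Ω
R₂ = (1.72×10^-8)(14)/(5.269e-06) = 0.04571 Ω
R = R₁ + R₂ = 0.252 Ω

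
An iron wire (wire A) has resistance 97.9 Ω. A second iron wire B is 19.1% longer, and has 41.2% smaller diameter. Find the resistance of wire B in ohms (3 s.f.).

R ∝ L/d², so R_B/R_A = (1 + 19.1/100) × (1 − 41.2/100)⁻²
= 1.191 × 2.892 = 3.445
R_B = 3.445 × 97.9 = 337 Ω

337 Ω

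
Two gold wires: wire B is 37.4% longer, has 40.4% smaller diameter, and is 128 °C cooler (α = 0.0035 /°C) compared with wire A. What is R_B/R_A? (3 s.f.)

2.14

R ∝ ρL/d² with ρ ∝ (1+αΔT), so R_B/R_A = (1 + 37.4/100) × (1 − 40.4/100)⁻² × (1 − 0.0035×128)
= 1.374 × 2.815 × 0.552 = 2.14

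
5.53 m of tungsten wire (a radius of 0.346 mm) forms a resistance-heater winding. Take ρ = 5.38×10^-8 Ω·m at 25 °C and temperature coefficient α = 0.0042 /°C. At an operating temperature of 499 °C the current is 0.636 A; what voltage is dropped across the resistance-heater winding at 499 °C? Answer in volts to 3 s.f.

A = πr² = π(3.4600e-04 m)² = 3.761e-07 m²
R₍25₎ = ρL/A = (5.38×10^-8)(5.53)/(3.761e-07) = 0.7911 Ω
R₍499₎ = R₍25₎(1 + αΔT) = 0.7911 × (1 + 0.0042×474) = 2.366 Ω
V = IR = 0.636 × 2.366 = 1.50 V

1.50 V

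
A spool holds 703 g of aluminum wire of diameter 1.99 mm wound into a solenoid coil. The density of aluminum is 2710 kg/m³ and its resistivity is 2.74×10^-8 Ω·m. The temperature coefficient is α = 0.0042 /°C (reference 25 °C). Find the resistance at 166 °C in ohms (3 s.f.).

1.17 Ω

A = π(d/2)² = π(9.9500e-04 m)² = 3.1103e-06 m²
L = m/(density·A) = 0.703/(2710×3.1103e-06) = 83.4 m
R = ρL/A = (2.74×10^-8)(83.4)/(3.1103e-06) = 0.7348 Ω
R(166 °C) = 0.7348 × (1 + 0.0042×141) = 1.17 Ω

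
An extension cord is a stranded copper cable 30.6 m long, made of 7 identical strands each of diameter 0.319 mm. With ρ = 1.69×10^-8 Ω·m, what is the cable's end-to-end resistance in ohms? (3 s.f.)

0.924 Ω

A_strand = π(1.5950e-04 m)² = 7.992e-08 m²
R_strand = ρL/A = (1.69×10^-8)(30.6)/(7.992e-08) = 6.47 Ω
R_total = R_strand/N = 6.47/7 = 0.924 Ω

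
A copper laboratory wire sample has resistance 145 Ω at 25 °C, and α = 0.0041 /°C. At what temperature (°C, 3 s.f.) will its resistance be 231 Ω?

R = R₀(1 + α(T − T₀)) ⇒ T = T₀ + (R/R₀ − 1)/α
T = 25 + (231/145 − 1)/0.0041 = 25 + (0.5931)/0.0041 = 170 °C

170 °C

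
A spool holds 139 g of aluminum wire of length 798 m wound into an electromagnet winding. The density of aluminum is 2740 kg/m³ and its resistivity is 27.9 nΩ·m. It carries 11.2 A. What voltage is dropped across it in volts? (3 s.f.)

3920 V

ρ = 27.9 nΩ·m = 2.79×10^-8 Ω·m
A = m/(density·L) = 0.139/(2740×798) = 6.3571e-08 m²
R = ρL/A = (2.79×10^-8)(798)/(6.3571e-08) = 350.2 Ω
V = IR = 11.2 × 350.2 = 3920 V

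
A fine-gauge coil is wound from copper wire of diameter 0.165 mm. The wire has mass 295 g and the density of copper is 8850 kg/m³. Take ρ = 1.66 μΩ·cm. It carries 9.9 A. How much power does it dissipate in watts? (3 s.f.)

1.19×10^5 W

ρ = 1.66 μΩ·cm = 1.66×10^-8 Ω·m
A = π(d/2)² = π(8.2500e-05 m)² = 2.1382e-08 m²
L = m/(density·A) = 0.295/(8850×2.1382e-08) = 1559 m
R = ρL/A = (1.66×10^-8)(1559)/(2.1382e-08) = 1210 Ω
P = I²R = (9.9)² × 1210 = 1.19×10^5 W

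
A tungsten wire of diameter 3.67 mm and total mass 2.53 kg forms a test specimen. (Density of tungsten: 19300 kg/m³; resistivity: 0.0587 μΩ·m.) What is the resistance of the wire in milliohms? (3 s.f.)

68.8 mΩ

ρ = 0.0587 μΩ·m = 5.87×10^-8 Ω·m
A = π(d/2)² = π(1.8350e-03 m)² = 1.0578e-05 m²
L = m/(density·A) = 2.53/(19300×1.0578e-05) = 12.39 m
R = ρL/A = (5.87×10^-8)(12.39)/(1.0578e-05) = 68.8 mΩ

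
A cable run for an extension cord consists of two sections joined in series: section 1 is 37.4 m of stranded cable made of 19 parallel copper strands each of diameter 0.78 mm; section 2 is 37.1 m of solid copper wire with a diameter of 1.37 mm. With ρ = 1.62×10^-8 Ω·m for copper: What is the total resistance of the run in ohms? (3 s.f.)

Section 1: A_strand = π(3.9000e-04)² = 4.778e-07 m²; R₁ = ρL/(N·A_s) = (1.62×10^-8)(37.4)/(19×4.778e-07) = 0.06674 Ω
Section 2: A = π(d/2)² = π(6.8500e-04 m)² = 1.474e-06 m²
R₂ = (1.62×10^-8)(37.1)/(1.474e-06) = 0.4077 Ω
R = R₁ + R₂ = 0.474 Ω

0.474 Ω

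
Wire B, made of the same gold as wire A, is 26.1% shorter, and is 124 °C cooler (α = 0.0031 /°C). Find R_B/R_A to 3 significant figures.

0.455

R ∝ ρL/d² with ρ ∝ (1+αΔT), so R_B/R_A = (1 − 26.1/100) × (1 − 0.0031×124)
= 0.739 × 0.6156 = 0.455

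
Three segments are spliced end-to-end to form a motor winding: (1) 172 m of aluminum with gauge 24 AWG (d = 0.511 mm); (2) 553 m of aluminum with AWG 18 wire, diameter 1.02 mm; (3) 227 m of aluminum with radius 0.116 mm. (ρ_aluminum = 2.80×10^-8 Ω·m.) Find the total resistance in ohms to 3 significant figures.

193 Ω

Seg 1: A = π(0.511/2 mm)² = π(2.5550e-04 m)² = 2.051e-07 m²
R_1 = (2.80×10^-8)(172)/(2.051e-07) = 23.48 Ω
Seg 2: A = π(1.02/2 mm)² = π(5.1000e-04 m)² = 8.171e-07 m²
R_2 = (2.80×10^-8)(553)/(8.171e-07) = 18.95 Ω
Seg 3: A = πr² = π(1.1600e-04 m)² = 4.227e-08 m²
R_3 = (2.80×10^-8)(227)/(4.227e-08) = 150.4 Ω
R_total = R_1 + R_2 + R_3 = 193 Ω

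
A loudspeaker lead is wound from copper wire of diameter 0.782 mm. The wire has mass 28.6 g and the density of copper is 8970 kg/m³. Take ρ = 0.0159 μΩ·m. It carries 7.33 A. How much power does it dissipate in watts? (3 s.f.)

11.8 W

ρ = 0.0159 μΩ·m = 1.59×10^-8 Ω·m
A = π(d/2)² = π(3.9100e-04 m)² = 4.8029e-07 m²
L = m/(density·A) = 0.0286/(8970×4.8029e-07) = 6.639 m
R = ρL/A = (1.59×10^-8)(6.639)/(4.8029e-07) = 0.2198 Ω
P = I²R = (7.33)² × 0.2198 = 11.8 W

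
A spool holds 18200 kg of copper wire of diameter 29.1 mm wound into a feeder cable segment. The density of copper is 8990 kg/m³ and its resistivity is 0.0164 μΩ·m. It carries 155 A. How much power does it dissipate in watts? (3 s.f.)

1800 W

ρ = 0.0164 μΩ·m = 1.64×10^-8 Ω·m
A = π(d/2)² = π(1.4550e-02 m)² = 6.6508e-04 m²
L = m/(density·A) = 18200/(8990×6.6508e-04) = 3044 m
R = ρL/A = (1.64×10^-8)(3044)/(6.6508e-04) = 0.07506 Ω
P = I²R = (155)² × 0.07506 = 1800 W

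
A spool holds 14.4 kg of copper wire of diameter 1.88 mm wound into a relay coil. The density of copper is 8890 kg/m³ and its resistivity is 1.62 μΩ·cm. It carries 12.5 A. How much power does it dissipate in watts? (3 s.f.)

ρ = 1.62 μΩ·cm = 1.62×10^-8 Ω·m
A = π(d/2)² = π(9.4000e-04 m)² = 2.7759e-06 m²
L = m/(density·A) = 14.4/(8890×2.7759e-06) = 583.5 m
R = ρL/A = (1.62×10^-8)(583.5)/(2.7759e-06) = 3.405 Ω
P = I²R = (12.5)² × 3.405 = 532 W

532 W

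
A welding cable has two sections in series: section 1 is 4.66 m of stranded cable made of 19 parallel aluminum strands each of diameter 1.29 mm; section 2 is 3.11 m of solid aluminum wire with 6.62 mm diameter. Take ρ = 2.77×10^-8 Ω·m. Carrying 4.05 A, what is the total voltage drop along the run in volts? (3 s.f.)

0.0312 V

Section 1: A_strand = π(6.4500e-04)² = 1.307e-06 m²; R₁ = ρL/(N·A_s) = (2.77×10^-8)(4.66)/(19×1.307e-06) = 0.005198 Ω
Section 2: A = π(d/2)² = π(3.3100e-03 m)² = 3.442e-05 m²
R₂ = (2.77×10^-8)(3.11)/(3.442e-05) = 0.002503 Ω
R = R₁ + R₂ = 0.007701 Ω
V = IR = 4.05 × 0.007701 = 0.0312 V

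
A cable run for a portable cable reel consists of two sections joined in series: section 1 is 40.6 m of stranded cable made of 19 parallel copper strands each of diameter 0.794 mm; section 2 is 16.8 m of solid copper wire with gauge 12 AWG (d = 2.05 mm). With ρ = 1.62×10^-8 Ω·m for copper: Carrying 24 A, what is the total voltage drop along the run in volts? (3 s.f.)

Section 1: A_strand = π(3.9700e-04)² = 4.951e-07 m²; R₁ = ρL/(N·A_s) = (1.62×10^-8)(40.6)/(19×4.951e-07) = 0.06991 Ω
Section 2: A = π(2.05/2 mm)² = π(1.0250e-03 m)² = 3.301e-06 m²
R₂ = (1.62×10^-8)(16.8)/(3.301e-06) = 0.08246 Ω
R = R₁ + R₂ = 0.1524 Ω
V = IR = 24 × 0.1524 = 3.66 V

3.66 V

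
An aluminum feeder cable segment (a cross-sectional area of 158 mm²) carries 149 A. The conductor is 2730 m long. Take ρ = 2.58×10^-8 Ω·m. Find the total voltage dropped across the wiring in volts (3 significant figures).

66.4 V

A = 158 mm² = 1.580e-04 m²
R = ρL/A = (2.58×10^-8)(2730)/(1.580e-04) = 0.4458 Ω
V = IR = 149 × 0.4458 = 66.4 V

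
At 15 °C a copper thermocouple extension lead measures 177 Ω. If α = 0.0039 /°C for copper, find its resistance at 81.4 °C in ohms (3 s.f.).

ΔT = 81.4 − 15 = 66.4 °C
R = R₀(1 + αΔT) = 177 × (1 + 0.0039×66.4) = 177 × 1.259 = 223 Ω

223 Ω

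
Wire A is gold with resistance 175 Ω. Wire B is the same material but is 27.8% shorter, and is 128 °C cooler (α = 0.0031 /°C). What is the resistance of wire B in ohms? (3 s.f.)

R ∝ ρL/d² with ρ ∝ (1+αΔT), so R_B/R_A = (1 − 27.8/100) × (1 − 0.0031×128)
= 0.722 × 0.6032 = 0.4355
R_B = 0.4355 × 175 = 76.2 Ω

76.2 Ω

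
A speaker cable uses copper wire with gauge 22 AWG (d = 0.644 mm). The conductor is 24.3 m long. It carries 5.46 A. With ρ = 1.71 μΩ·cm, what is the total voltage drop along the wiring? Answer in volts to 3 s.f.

ρ = 1.71 μΩ·cm = 1.71×10^-8 Ω·m
A = π(0.644/2 mm)² = π(3.2200e-04 m)² = 3.257e-07 m²
R = ρL/A = (1.71×10^-8)(24.3)/(3.257e-07) = 1.276 Ω
V = IR = 5.46 × 1.276 = 6.97 V

6.97 V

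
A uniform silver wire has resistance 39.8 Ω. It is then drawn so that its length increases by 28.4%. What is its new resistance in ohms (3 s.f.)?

k = 1 + 28.4/100 = 1.284; volume constant ⇒ A' = A/k, so R' = k²R.
R' = 1.649 × 39.8 = 65.6 Ω

65.6 Ω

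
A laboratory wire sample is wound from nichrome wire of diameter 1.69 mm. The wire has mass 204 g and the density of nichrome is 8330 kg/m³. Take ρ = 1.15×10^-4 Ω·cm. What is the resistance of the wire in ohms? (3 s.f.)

ρ = 1.15×10^-4 Ω·cm = 1.15×10^-6 Ω·m
A = π(d/2)² = π(8.4500e-04 m)² = 2.2432e-06 m²
L = m/(density·A) = 0.204/(8330×2.2432e-06) = 10.92 m
R = ρL/A = (1.15×10^-6)(10.92)/(2.2432e-06) = 5.60 Ω

5.60 Ω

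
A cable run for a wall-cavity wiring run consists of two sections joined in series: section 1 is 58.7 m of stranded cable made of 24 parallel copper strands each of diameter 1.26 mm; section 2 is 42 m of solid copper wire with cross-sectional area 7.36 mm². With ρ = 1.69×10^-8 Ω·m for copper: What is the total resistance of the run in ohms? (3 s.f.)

0.130 Ω

Section 1: A_strand = π(6.3000e-04)² = 1.247e-06 m²; R₁ = ρL/(N·A_s) = (1.69×10^-8)(58.7)/(24×1.247e-06) = 0.03315 Ω
Section 2: A = 7.36 mm² = 7.360e-06 m²
R₂ = (1.69×10^-8)(42)/(7.360e-06) = 0.09644 Ω
R = R₁ + R₂ = 0.130 Ω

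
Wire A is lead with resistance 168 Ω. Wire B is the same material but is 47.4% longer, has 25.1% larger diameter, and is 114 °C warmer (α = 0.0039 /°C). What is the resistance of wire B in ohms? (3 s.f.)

229 Ω

R ∝ ρL/d² with ρ ∝ (1+αΔT), so R_B/R_A = (1 + 47.4/100) × (1 + 25.1/100)⁻² × (1 + 0.0039×114)
= 1.474 × 0.639 × 1.445 = 1.361
R_B = 1.361 × 168 = 229 Ω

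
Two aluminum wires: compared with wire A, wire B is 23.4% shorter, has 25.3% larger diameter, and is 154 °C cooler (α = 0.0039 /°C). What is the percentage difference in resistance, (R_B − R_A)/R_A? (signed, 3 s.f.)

R ∝ ρL/d² with ρ ∝ (1+αΔT), so R_B/R_A = (1 − 23.4/100) × (1 + 25.3/100)⁻² × (1 − 0.0039×154)
= 0.766 × 0.6369 × 0.3994 = 0.1949
(R_B − R_A)/R_A = 0.1949 − 1 = -80.5%

-80.5%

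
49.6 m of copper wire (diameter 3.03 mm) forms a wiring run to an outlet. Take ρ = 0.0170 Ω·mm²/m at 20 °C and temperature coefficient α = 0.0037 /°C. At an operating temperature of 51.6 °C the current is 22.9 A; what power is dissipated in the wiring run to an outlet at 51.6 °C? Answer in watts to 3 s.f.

ρ = 0.0170 Ω·mm²/m = 1.70×10^-8 Ω·m
A = π(d/2)² = π(1.5150e-03 m)² = 7.211e-06 m²
R₍20₎ = ρL/A = (1.70×10^-8)(49.6)/(7.211e-06) = 0.1169 Ω
R₍51.6₎ = R₍20₎(1 + αΔT) = 0.1169 × (1 + 0.0037×31.6) = 0.1306 Ω
P = I²R = (22.9)² × 0.1306 = 68.5 W

68.5 W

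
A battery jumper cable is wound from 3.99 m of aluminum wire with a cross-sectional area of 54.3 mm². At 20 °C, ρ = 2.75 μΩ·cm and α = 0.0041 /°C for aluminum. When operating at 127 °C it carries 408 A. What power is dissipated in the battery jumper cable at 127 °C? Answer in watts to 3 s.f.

484 W

ρ = 2.75 μΩ·cm = 2.75×10^-8 Ω·m
A = 54.3 mm² = 5.430e-05 m²
R₍20₎ = ρL/A = (2.75×10^-8)(3.99)/(5.430e-05) = 0.002021 Ω
R₍127₎ = R₍20₎(1 + αΔT) = 0.002021 × (1 + 0.0041×107) = 0.002907 Ω
P = I²R = (408)² × 0.002907 = 484 W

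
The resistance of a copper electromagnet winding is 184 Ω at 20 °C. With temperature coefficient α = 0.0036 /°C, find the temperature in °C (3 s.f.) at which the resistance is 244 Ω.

R = R₀(1 + α(T − T₀)) ⇒ T = T₀ + (R/R₀ − 1)/α
T = 20 + (244/184 − 1)/0.0036 = 20 + (0.3261)/0.0036 = 111 °C

111 °C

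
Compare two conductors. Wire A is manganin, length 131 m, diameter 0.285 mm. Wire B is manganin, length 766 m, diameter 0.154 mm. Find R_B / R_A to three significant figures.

R ∝ ρL/d², so R_B/R_A = (L_B/L_A) × (d_A/d_B)²
= (766/131) × (0.285/0.154)² = 20.0

20.0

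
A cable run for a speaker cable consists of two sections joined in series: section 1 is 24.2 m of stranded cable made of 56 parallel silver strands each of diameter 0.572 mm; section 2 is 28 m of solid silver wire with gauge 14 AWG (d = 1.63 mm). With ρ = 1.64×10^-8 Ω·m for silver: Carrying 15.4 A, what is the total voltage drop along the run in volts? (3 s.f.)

3.81 V

Section 1: A_strand = π(2.8600e-04)² = 2.570e-07 m²; R₁ = ρL/(N·A_s) = (1.64×10^-8)(24.2)/(56×2.570e-07) = 0.02758 Ω
Section 2: A = π(1.63/2 mm)² = π(8.1500e-04 m)² = 2.087e-06 m²
R₂ = (1.64×10^-8)(28)/(2.087e-06) = 0.2201 Ω
R = R₁ + R₂ = 0.2476 Ω
V = IR = 15.4 × 0.2476 = 3.81 V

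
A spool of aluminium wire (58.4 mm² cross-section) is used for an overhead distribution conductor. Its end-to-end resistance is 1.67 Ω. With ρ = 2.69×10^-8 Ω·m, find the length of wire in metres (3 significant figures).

3630 m

A = 58.4 mm² = 5.840e-05 m²
L = RA/ρ = (1.67)(5.840e-05)/(2.69×10^-8) = 3630 m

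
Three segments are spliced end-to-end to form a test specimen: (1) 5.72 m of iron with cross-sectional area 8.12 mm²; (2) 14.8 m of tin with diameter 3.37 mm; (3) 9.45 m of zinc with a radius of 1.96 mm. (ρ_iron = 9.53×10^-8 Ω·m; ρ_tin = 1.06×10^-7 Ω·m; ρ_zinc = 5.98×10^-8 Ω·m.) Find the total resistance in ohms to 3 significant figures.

0.290 Ω

Seg 1: A = 8.12 mm² = 8.120e-06 m²
R_1 = (9.53×10^-8)(5.72)/(8.120e-06) = 0.06713 Ω
Seg 2: A = π(d/2)² = π(1.6850e-03 m)² = 8.920e-06 m²
R_2 = (1.06×10^-7)(14.8)/(8.920e-06) = 0.1759 Ω
Seg 3: A = πr² = π(1.9600e-03 m)² = 1.207e-05 m²
R_3 = (5.98×10^-8)(9.45)/(1.207e-05) = 0.04682 Ω
R_total = R_1 + R_2 + R_3 = 0.290 Ω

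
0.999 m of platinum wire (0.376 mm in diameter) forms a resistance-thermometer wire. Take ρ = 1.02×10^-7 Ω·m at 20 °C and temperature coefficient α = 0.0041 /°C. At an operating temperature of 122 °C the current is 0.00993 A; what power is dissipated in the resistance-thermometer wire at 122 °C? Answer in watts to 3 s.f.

1.28×10^-4 W

A = π(d/2)² = π(1.8800e-04 m)² = 1.110e-07 m²
R₍20₎ = ρL/A = (1.02×10^-7)(0.999)/(1.110e-07) = 0.9177 Ω
R₍122₎ = R₍20₎(1 + αΔT) = 0.9177 × (1 + 0.0041×102) = 1.301 Ω
P = I²R = (0.00993)² × 1.301 = 1.28×10^-4 W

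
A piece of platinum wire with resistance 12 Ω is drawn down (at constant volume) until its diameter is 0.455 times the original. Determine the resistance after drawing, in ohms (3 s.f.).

Volume constant ⇒ L' = L/r² with r = 0.455. R' = ρL'/A' = ρ(L/r²)/(πr²d₀²/4) = R/r⁴.
R' = 23.33 × 12 = 280 Ω

280 Ω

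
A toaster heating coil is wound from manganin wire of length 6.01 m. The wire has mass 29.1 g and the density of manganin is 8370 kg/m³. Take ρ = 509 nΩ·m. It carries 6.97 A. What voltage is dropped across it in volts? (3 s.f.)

ρ = 509 nΩ·m = 5.09×10^-7 Ω·m
A = m/(density·L) = 0.0291/(8370×6.01) = 5.7849e-07 m²
R = ρL/A = (5.09×10^-7)(6.01)/(5.7849e-07) = 5.288 Ω
V = IR = 6.97 × 5.288 = 36.9 V

36.9 V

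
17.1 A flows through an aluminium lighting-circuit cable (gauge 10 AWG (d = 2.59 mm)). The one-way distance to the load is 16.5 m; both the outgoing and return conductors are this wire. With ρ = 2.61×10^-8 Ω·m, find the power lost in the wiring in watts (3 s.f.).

47.8 W

A = π(2.59/2 mm)² = π(1.2950e-03 m)² = 5.269e-06 m²
Total conductor length (both ways) L = 2 × 16.5 = 33 m
R = ρL/A = (2.61×10^-8)(33)/(5.269e-06) = 0.1635 Ω
P = I²R = (17.1)² × 0.1635 = 47.8 W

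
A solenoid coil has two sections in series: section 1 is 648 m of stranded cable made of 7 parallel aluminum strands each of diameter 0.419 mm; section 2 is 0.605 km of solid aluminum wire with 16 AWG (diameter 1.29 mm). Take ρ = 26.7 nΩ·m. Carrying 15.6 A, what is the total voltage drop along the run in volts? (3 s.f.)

472 V

ρ = 26.7 nΩ·m = 2.67×10^-8 Ω·m
Section 1: A_strand = π(2.0950e-04)² = 1.379e-07 m²; R₁ = ρL/(N·A_s) = (2.67×10^-8)(648)/(7×1.379e-07) = 17.93 Ω
Section 2: A = π(1.29/2 mm)² = π(6.4500e-04 m)² = 1.307e-06 m²
R₂ = (2.67×10^-8)(605)/(1.307e-06) = 12.36 Ω
R = R₁ + R₂ = 30.28 Ω
V = IR = 15.6 × 30.28 = 472 V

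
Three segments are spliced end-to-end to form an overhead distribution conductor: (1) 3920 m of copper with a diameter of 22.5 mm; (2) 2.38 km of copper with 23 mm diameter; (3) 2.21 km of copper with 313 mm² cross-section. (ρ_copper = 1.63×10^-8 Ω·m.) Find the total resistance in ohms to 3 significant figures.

0.369 Ω

Seg 1: A = π(d/2)² = π(1.1250e-02 m)² = 3.976e-04 m²
R_1 = (1.63×10^-8)(3920)/(3.976e-04) = 0.1607 Ω
Seg 2: A = π(d/2)² = π(1.1500e-02 m)² = 4.155e-04 m²
R_2 = (1.63×10^-8)(2380)/(4.155e-04) = 0.09337 Ω
Seg 3: A = 313 mm² = 3.130e-04 m²
R_3 = (1.63×10^-8)(2210)/(3.130e-04) = 0.1151 Ω
R_total = R_1 + R_2 + R_3 = 0.369 Ω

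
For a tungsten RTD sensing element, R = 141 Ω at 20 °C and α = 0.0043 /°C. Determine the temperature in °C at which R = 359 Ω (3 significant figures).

380 °C

R = R₀(1 + α(T − T₀)) ⇒ T = T₀ + (R/R₀ − 1)/α
T = 20 + (359/141 − 1)/0.0043 = 20 + (1.546)/0.0043 = 380 °C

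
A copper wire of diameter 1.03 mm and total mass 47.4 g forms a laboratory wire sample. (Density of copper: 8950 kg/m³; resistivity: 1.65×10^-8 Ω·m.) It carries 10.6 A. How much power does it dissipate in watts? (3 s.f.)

A = π(d/2)² = π(5.1500e-04 m)² = 8.3323e-07 m²
L = m/(density·A) = 0.0474/(8950×8.3323e-07) = 6.356 m
R = ρL/A = (1.65×10^-8)(6.356)/(8.3323e-07) = 0.1259 Ω
P = I²R = (10.6)² × 0.1259 = 14.1 W

14.1 W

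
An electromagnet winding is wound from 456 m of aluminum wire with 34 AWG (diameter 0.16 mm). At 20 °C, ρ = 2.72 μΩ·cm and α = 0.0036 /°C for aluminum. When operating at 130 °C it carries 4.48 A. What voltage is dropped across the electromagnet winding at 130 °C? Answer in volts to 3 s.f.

ρ = 2.72 μΩ·cm = 2.72×10^-8 Ω·m
A = π(0.16/2 mm)² = π(8.0000e-05 m)² = 2.011e-08 m²
R₍20₎ = ρL/A = (2.72×10^-8)(456)/(2.011e-08) = 616.9 Ω
R₍130₎ = R₍20₎(1 + αΔT) = 616.9 × (1 + 0.0036×110) = 861.2 Ω
V = IR = 4.48 × 861.2 = 3860 V

3860 V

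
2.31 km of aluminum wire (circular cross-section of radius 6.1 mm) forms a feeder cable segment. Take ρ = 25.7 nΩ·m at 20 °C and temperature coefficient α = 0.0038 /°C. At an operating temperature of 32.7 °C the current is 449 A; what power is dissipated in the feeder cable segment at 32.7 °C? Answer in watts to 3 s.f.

1.07×10^5 W

ρ = 25.7 nΩ·m = 2.57×10^-8 Ω·m
A = πr² = π(6.1000e-03 m)² = 1.169e-04 m²
R₍20₎ = ρL/A = (2.57×10^-8)(2310)/(1.169e-04) = 0.5079 Ω
R₍32.7₎ = R₍20₎(1 + αΔT) = 0.5079 × (1 + 0.0038×12.7) = 0.5324 Ω
P = I²R = (449)² × 0.5324 = 1.07×10^5 W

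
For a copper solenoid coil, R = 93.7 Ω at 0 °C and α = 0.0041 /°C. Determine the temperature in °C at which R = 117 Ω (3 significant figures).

60.7 °C

R = R₀(1 + α(T − T₀)) ⇒ T = T₀ + (R/R₀ − 1)/α
T = 0 + (117/93.7 − 1)/0.0041 = 0 + (0.2487)/0.0041 = 60.7 °C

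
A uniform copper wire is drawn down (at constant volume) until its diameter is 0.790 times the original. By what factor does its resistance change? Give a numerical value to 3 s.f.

Volume constant ⇒ L' = L/r² with r = 0.79. R' = ρL'/A' = ρ(L/r²)/(πr²d₀²/4) = R/r⁴.
Factor = 2.57

2.57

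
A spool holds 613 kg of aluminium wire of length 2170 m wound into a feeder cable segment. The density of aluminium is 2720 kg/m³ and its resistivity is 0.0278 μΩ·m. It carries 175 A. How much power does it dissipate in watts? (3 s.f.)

17800 W

ρ = 0.0278 μΩ·m = 2.78×10^-8 Ω·m
A = m/(density·L) = 613/(2720×2170) = 1.0386e-04 m²
R = ρL/A = (2.78×10^-8)(2170)/(1.0386e-04) = 0.5809 Ω
P = I²R = (175)² × 0.5809 = 17800 W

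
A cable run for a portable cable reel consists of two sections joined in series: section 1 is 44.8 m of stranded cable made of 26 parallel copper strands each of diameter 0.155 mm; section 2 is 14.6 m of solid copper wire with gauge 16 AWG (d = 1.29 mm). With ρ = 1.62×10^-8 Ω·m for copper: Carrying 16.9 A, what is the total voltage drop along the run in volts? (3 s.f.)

Section 1: A_strand = π(7.7500e-05)² = 1.887e-08 m²; R₁ = ρL/(N·A_s) = (1.62×10^-8)(44.8)/(26×1.887e-08) = 1.479 Ω
Section 2: A = π(1.29/2 mm)² = π(6.4500e-04 m)² = 1.307e-06 m²
R₂ = (1.62×10^-8)(14.6)/(1.307e-06) = 0.181 Ω
R = R₁ + R₂ = 1.66 Ω
V = IR = 16.9 × 1.66 = 28.1 V

28.1 V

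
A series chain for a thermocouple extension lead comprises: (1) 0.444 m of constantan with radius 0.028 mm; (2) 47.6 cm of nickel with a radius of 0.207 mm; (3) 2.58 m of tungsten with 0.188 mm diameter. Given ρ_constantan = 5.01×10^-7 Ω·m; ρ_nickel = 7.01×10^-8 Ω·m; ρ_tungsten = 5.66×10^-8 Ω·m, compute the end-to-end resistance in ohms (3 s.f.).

95.8 Ω

Seg 1: A = πr² = π(2.8000e-05 m)² = 2.463e-09 m²
R_1 = (5.01×10^-7)(0.444)/(2.463e-09) = 90.31 Ω
Seg 2: A = πr² = π(2.0700e-04 m)² = 1.346e-07 m²
R_2 = (7.01×10^-8)(0.476)/(1.346e-07) = 0.2479 Ω
Seg 3: A = π(d/2)² = π(9.4000e-05 m)² = 2.776e-08 m²
R_3 = (5.66×10^-8)(2.58)/(2.776e-08) = 5.261 Ω
R_total = R_1 + R_2 + R_3 = 95.8 Ω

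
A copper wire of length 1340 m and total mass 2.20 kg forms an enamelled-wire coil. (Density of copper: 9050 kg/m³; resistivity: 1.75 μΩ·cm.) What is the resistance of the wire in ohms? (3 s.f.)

ρ = 1.75 μΩ·cm = 1.75×10^-8 Ω·m
A = m/(density·L) = 2.2/(9050×1340) = 1.8141e-07 m²
R = ρL/A = (1.75×10^-8)(1340)/(1.8141e-07) = 129 Ω

129 Ω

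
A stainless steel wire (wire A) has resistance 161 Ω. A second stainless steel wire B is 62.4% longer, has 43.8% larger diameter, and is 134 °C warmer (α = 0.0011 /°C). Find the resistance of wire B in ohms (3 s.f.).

145 Ω

R ∝ ρL/d² with ρ ∝ (1+αΔT), so R_B/R_A = (1 + 62.4/100) × (1 + 43.8/100)⁻² × (1 + 0.0011×134)
= 1.624 × 0.4836 × 1.147 = 0.9011
R_B = 0.9011 × 161 = 145 Ω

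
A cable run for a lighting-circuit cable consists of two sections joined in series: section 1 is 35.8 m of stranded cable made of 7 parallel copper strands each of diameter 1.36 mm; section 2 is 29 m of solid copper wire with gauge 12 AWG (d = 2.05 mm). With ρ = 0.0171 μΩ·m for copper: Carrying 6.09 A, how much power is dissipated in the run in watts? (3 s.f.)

ρ = 0.0171 μΩ·m = 1.71×10^-8 Ω·m
Section 1: A_strand = π(6.8000e-04)² = 1.453e-06 m²; R₁ = ρL/(N·A_s) = (1.71×10^-8)(35.8)/(7×1.453e-06) = 0.0602 Ω
Section 2: A = π(2.05/2 mm)² = π(1.0250e-03 m)² = 3.301e-06 m²
R₂ = (1.71×10^-8)(29)/(3.301e-06) = 0.1502 Ω
R = R₁ + R₂ = 0.2104 Ω
P = I²R = (6.09)² × 0.2104 = 7.81 W

7.81 W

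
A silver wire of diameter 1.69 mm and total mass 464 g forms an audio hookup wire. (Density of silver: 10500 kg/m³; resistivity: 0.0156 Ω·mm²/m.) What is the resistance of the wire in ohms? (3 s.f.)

0.137 Ω

ρ = 0.0156 Ω·mm²/m = 1.56×10^-8 Ω·m
A = π(d/2)² = π(8.4500e-04 m)² = 2.2432e-06 m²
L = m/(density·A) = 0.464/(10500×2.2432e-06) = 19.7 m
R = ρL/A = (1.56×10^-8)(19.7)/(2.2432e-06) = 0.137 Ω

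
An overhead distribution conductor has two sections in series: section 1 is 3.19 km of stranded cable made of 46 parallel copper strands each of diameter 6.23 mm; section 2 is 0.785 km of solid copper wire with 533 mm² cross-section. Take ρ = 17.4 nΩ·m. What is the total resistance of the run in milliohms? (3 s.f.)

65.2 mΩ

ρ = 17.4 nΩ·m = 1.74×10^-8 Ω·m
Section 1: A_strand = π(3.1150e-03)² = 3.048e-05 m²; R₁ = ρL/(N·A_s) = (1.74×10^-8)(3190)/(46×3.048e-05) = 0.03958 Ω
Section 2: A = 533 mm² = 5.330e-04 m²
R₂ = (1.74×10^-8)(785)/(5.330e-04) = 0.02563 Ω
R = R₁ + R₂ = 65.2 mΩ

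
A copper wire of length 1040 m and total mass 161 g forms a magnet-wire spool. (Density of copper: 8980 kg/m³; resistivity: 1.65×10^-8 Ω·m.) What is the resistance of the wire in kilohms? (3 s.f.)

A = m/(density·L) = 0.161/(8980×1040) = 1.7239e-08 m²
R = ρL/A = (1.65×10^-8)(1040)/(1.7239e-08) = 0.995 kΩ

0.995 kΩ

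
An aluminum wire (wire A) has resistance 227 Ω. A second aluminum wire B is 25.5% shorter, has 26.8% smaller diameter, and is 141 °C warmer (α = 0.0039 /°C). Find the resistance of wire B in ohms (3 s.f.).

R ∝ ρL/d² with ρ ∝ (1+αΔT), so R_B/R_A = (1 − 25.5/100) × (1 − 26.8/100)⁻² × (1 + 0.0039×141)
= 0.745 × 1.866 × 1.55 = 2.155
R_B = 2.155 × 227 = 489 Ω

489 Ω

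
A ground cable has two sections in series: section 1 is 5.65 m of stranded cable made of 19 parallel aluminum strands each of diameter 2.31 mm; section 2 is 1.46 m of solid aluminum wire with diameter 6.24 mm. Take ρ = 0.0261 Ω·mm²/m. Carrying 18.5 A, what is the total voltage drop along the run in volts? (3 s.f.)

ρ = 0.0261 Ω·mm²/m = 2.61×10^-8 Ω·m
Section 1: A_strand = π(1.1550e-03)² = 4.191e-06 m²; R₁ = ρL/(N·A_s) = (2.61×10^-8)(5.65)/(19×4.191e-06) = 0.001852 Ω
Section 2: A = π(d/2)² = π(3.1200e-03 m)² = 3.058e-05 m²
R₂ = (2.61×10^-8)(1.46)/(3.058e-05) = 0.001246 Ω
R = R₁ + R₂ = 0.003098 Ω
V = IR = 18.5 × 0.003098 = 0.0573 V

0.0573 V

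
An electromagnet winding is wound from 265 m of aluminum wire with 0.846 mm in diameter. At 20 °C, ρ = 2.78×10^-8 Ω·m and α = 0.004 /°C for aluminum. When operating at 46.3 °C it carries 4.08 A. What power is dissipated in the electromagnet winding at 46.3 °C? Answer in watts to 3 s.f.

241 W

A = π(d/2)² = π(4.2300e-04 m)² = 5.621e-07 m²
R₍20₎ = ρL/A = (2.78×10^-8)(265)/(5.621e-07) = 13.11 Ω
R₍46.3₎ = R₍20₎(1 + αΔT) = 13.11 × (1 + 0.004×26.3) = 14.48 Ω
P = I²R = (4.08)² × 14.48 = 241 W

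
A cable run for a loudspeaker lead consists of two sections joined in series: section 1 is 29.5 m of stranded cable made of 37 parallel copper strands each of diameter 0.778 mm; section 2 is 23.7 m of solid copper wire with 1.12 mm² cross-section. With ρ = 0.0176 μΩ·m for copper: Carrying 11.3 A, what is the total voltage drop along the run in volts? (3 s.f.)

ρ = 0.0176 μΩ·m = 1.76×10^-8 Ω·m
Section 1: A_strand = π(3.8900e-04)² = 4.754e-07 m²; R₁ = ρL/(N·A_s) = (1.76×10^-8)(29.5)/(37×4.754e-07) = 0.02952 Ω
Section 2: A = 1.12 mm² = 1.120e-06 m²
R₂ = (1.76×10^-8)(23.7)/(1.120e-06) = 0.3724 Ω
R = R₁ + R₂ = 0.4019 Ω
V = IR = 11.3 × 0.4019 = 4.54 V

4.54 V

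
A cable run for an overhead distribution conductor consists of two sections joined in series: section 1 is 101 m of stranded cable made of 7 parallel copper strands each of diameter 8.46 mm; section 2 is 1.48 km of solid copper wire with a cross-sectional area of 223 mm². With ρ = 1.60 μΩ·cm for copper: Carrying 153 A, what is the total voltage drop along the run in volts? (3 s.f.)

ρ = 1.60 μΩ·cm = 1.60×10^-8 Ω·m
Section 1: A_strand = π(4.2300e-03)² = 5.621e-05 m²; R₁ = ρL/(N·A_s) = (1.60×10^-8)(101)/(7×5.621e-05) = 0.004107 Ω
Section 2: A = 223 mm² = 2.230e-04 m²
R₂ = (1.60×10^-8)(1480)/(2.230e-04) = 0.1062 Ω
R = R₁ + R₂ = 0.1103 Ω
V = IR = 153 × 0.1103 = 16.9 V

16.9 V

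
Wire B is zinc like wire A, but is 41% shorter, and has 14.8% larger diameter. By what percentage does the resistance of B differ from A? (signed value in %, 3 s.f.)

R ∝ L/d², so R_B/R_A = (1 − 41/100) × (1 + 14.8/100)⁻²
= 0.59 × 0.7588 = 0.4477
(R_B − R_A)/R_A = 0.4477 − 1 = -55.2%

-55.2%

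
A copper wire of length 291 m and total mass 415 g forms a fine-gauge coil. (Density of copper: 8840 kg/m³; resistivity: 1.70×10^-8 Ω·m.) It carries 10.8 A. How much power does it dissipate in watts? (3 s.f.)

3580 W

A = m/(density·L) = 0.415/(8840×291) = 1.6133e-07 m²
R = ρL/A = (1.70×10^-8)(291)/(1.6133e-07) = 30.66 Ω
P = I²R = (10.8)² × 30.66 = 3580 W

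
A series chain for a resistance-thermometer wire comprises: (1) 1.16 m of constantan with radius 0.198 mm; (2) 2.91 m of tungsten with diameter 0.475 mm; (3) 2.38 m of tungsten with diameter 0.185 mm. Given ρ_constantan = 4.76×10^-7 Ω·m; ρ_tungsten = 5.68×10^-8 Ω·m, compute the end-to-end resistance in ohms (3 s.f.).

Seg 1: A = πr² = π(1.9800e-04 m)² = 1.232e-07 m²
R_1 = (4.76×10^-7)(1.16)/(1.232e-07) = 4.483 Ω
Seg 2: A = π(d/2)² = π(2.3750e-04 m)² = 1.772e-07 m²
R_2 = (5.68×10^-8)(2.91)/(1.772e-07) = 0.9327 Ω
Seg 3: A = π(d/2)² = π(9.2500e-05 m)² = 2.688e-08 m²
R_3 = (5.68×10^-8)(2.38)/(2.688e-08) = 5.029 Ω
R_total = R_1 + R_2 + R_3 = 10.4 Ω

10.4 Ω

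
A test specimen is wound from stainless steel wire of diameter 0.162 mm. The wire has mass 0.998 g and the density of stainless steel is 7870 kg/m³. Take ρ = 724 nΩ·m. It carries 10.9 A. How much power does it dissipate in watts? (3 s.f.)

25700 W

ρ = 724 nΩ·m = 7.24×10^-7 Ω·m
A = π(d/2)² = π(8.1000e-05 m)² = 2.0612e-08 m²
L = m/(density·A) = 9.980×10^-4/(7870×2.0612e-08) = 6.152 m
R = ρL/A = (7.24×10^-7)(6.152)/(2.0612e-08) = 216.1 Ω
P = I²R = (10.9)² × 216.1 = 25700 W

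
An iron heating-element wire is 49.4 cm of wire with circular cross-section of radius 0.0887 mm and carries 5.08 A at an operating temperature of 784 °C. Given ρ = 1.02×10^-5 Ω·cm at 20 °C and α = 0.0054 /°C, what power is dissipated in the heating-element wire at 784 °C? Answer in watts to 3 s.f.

270 W

ρ = 1.02×10^-5 Ω·cm = 1.02×10^-7 Ω·m
A = πr² = π(8.8700e-05 m)² = 2.472e-08 m²
R₍20₎ = ρL/A = (1.02×10^-7)(0.494)/(2.472e-08) = 2.039 Ω
R₍784₎ = R₍20₎(1 + αΔT) = 2.039 × (1 + 0.0054×764) = 10.45 Ω
P = I²R = (5.08)² × 10.45 = 270 W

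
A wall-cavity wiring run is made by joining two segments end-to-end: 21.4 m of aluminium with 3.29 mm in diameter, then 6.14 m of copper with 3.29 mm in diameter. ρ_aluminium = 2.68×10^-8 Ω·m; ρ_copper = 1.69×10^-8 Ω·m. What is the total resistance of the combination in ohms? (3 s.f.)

Segment 1: A = π(d/2)² = π(1.6450e-03 m)² = 8.501e-06 m²
R₁ = ρL/A = (2.68×10^-8)(21.4)/(8.501e-06) = 0.06746 Ω
R₂ = (1.69×10^-8)(6.14)/(8.501e-06) = 0.01221 Ω
R = R₁ + R₂ = 0.0797 Ω

0.0797 Ω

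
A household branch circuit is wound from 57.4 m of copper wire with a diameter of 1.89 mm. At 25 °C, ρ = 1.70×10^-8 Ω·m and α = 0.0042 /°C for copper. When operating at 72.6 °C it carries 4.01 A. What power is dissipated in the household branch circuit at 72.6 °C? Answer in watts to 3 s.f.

6.71 W

A = π(d/2)² = π(9.4500e-04 m)² = 2.806e-06 m²
R₍25₎ = ρL/A = (1.70×10^-8)(57.4)/(2.806e-06) = 0.3478 Ω
R₍72.6₎ = R₍25₎(1 + αΔT) = 0.3478 × (1 + 0.0042×47.6) = 0.4173 Ω
P = I²R = (4.01)² × 0.4173 = 6.71 W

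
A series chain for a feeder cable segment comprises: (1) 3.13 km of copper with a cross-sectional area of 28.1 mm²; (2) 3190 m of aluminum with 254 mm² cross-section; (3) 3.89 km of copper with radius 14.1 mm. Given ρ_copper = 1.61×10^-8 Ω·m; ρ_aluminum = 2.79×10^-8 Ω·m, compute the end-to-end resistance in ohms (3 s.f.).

2.24 Ω

Seg 1: A = 28.1 mm² = 2.810e-05 m²
R_1 = (1.61×10^-8)(3130)/(2.810e-05) = 1.793 Ω
Seg 2: A = 254 mm² = 2.540e-04 m²
R_2 = (2.79×10^-8)(3190)/(2.540e-04) = 0.3504 Ω
Seg 3: A = πr² = π(1.4100e-02 m)² = 6.246e-04 m²
R_3 = (1.61×10^-8)(3890)/(6.246e-04) = 0.1003 Ω
R_total = R_1 + R_2 + R_3 = 2.24 Ω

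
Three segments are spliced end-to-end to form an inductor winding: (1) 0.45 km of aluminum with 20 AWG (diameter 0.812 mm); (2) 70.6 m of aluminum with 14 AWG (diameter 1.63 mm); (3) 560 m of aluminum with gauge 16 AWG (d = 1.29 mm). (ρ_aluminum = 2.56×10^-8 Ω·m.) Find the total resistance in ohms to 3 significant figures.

34.1 Ω

Seg 1: A = π(0.812/2 mm)² = π(4.0600e-04 m)² = 5.178e-07 m²
R_1 = (2.56×10^-8)(450)/(5.178e-07) = 22.25 Ω
Seg 2: A = π(1.63/2 mm)² = π(8.1500e-04 m)² = 2.087e-06 m²
R_2 = (2.56×10^-8)(70.6)/(2.087e-06) = 0.8661 Ω
Seg 3: A = π(1.29/2 mm)² = π(6.4500e-04 m)² = 1.307e-06 m²
R_3 = (2.56×10^-8)(560)/(1.307e-06) = 10.97 Ω
R_total = R_1 + R_2 + R_3 = 34.1 Ω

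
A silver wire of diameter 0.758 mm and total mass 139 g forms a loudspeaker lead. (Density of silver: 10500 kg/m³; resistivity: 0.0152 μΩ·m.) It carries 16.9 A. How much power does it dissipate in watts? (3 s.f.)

282 W

ρ = 0.0152 μΩ·m = 1.52×10^-8 Ω·m
A = π(d/2)² = π(3.7900e-04 m)² = 4.5126e-07 m²
L = m/(density·A) = 0.139/(10500×4.5126e-07) = 29.34 m
R = ρL/A = (1.52×10^-8)(29.34)/(4.5126e-07) = 0.9881 Ω
P = I²R = (16.9)² × 0.9881 = 282 W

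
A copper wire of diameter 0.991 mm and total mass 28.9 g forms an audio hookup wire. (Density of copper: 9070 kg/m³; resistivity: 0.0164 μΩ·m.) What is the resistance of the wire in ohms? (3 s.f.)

ρ = 0.0164 μΩ·m = 1.64×10^-8 Ω·m
A = π(d/2)² = π(4.9550e-04 m)² = 7.7132e-07 m²
L = m/(density·A) = 0.0289/(9070×7.7132e-07) = 4.131 m
R = ρL/A = (1.64×10^-8)(4.131)/(7.7132e-07) = 0.0878 Ω

0.0878 Ω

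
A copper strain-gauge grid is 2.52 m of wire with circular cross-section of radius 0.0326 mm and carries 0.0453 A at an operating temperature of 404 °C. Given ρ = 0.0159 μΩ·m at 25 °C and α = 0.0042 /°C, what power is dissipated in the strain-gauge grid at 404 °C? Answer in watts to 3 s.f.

0.0638 W

ρ = 0.0159 μΩ·m = 1.59×10^-8 Ω·m
A = πr² = π(3.2600e-05 m)² = 3.339e-09 m²
R₍25₎ = ρL/A = (1.59×10^-8)(2.52)/(3.339e-09) = 12 Ω
R₍404₎ = R₍25₎(1 + αΔT) = 12 × (1 + 0.0042×379) = 31.1 Ω
P = I²R = (0.0453)² × 31.1 = 0.0638 W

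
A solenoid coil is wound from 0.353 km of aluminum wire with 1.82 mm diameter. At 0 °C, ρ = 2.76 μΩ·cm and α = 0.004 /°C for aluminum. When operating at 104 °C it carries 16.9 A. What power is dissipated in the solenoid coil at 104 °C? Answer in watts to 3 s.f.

1510 W

ρ = 2.76 μΩ·cm = 2.76×10^-8 Ω·m
A = π(d/2)² = π(9.1000e-04 m)² = 2.602e-06 m²
R₍0₎ = ρL/A = (2.76×10^-8)(353)/(2.602e-06) = 3.745 Ω
R₍104₎ = R₍0₎(1 + αΔT) = 3.745 × (1 + 0.004×104) = 5.303 Ω
P = I²R = (16.9)² × 5.303 = 1510 W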